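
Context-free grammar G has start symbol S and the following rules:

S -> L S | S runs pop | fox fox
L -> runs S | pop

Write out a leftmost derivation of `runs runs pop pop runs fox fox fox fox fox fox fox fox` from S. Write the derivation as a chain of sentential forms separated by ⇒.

S ⇒ L S   [S -> L S]
L S ⇒ runs S S   [L -> runs S]
runs S S ⇒ runs L S S   [S -> L S]
runs L S S ⇒ runs runs S S S   [L -> runs S]
runs runs S S S ⇒ runs runs L S S S   [S -> L S]
runs runs L S S S ⇒ runs runs pop S S S   [L -> pop]
runs runs pop S S S ⇒ runs runs pop L S S S   [S -> L S]
runs runs pop L S S S ⇒ runs runs pop pop S S S   [L -> pop]
runs runs pop pop S S S ⇒ runs runs pop pop L S S S   [S -> L S]
runs runs pop pop L S S S ⇒ runs runs pop pop runs S S S S   [L -> runs S]
runs runs pop pop runs S S S S ⇒ runs runs pop pop runs fox fox S S S   [S -> fox fox]
runs runs pop pop runs fox fox S S S ⇒ runs runs pop pop runs fox fox fox fox S S   [S -> fox fox]
runs runs pop pop runs fox fox fox fox S S ⇒ runs runs pop pop runs fox fox fox fox fox fox S   [S -> fox fox]
runs runs pop pop runs fox fox fox fox fox fox S ⇒ runs runs pop pop runs fox fox fox fox fox fox fox fox   [S -> fox fox]

S ⇒ L S ⇒ runs S S ⇒ runs L S S ⇒ runs runs S S S ⇒ runs runs L S S S ⇒ runs runs pop S S S ⇒ runs runs pop L S S S ⇒ runs runs pop pop S S S ⇒ runs runs pop pop L S S S ⇒ runs runs pop pop runs S S S S ⇒ runs runs pop pop runs fox fox S S S ⇒ runs runs pop pop runs fox fox fox fox S S ⇒ runs runs pop pop runs fox fox fox fox fox fox S ⇒ runs runs pop pop runs fox fox fox fox fox fox fox fox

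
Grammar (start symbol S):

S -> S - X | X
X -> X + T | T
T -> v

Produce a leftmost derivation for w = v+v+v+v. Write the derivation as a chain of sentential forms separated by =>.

S=>X=>X+T=>X+T+T=>X+T+T+T=>T+T+T+T=>v+T+T+T=>v+v+T+T=>v+v+v+T=>v+v+v+v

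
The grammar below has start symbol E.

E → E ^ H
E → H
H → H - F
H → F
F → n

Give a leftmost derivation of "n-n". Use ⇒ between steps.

E ⇒ H ⇒ H-F ⇒ F-F ⇒ n-F ⇒ n-n

E ⇒ H   [E → H]
H ⇒ H-F   [H → H - F]
H-F ⇒ F-F   [H → F]
F-F ⇒ n-F   [F → n]
n-F ⇒ n-n   [F → n]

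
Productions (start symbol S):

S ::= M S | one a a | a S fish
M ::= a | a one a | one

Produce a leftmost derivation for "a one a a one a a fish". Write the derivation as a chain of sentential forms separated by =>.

S => M S => a one a S => a one a a S fish => a one a a one a a fish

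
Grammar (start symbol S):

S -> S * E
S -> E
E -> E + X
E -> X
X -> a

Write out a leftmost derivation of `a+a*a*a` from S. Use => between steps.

S=>S*E=>S*E*E=>E*E*E=>E+X*E*E=>X+X*E*E=>a+X*E*E=>a+a*E*E=>a+a*X*E=>a+a*a*E=>a+a*a*X=>a+a*a*a

S => S*E   [S -> S * E]
S*E => S*E*E   [S -> S * E]
S*E*E => E*E*E   [S -> E]
E*E*E => E+X*E*E   [E -> E + X]
E+X*E*E => X+X*E*E   [E -> X]
X+X*E*E => a+X*E*E   [X -> a]
a+X*E*E => a+a*E*E   [X -> a]
a+a*E*E => a+a*X*E   [E -> X]
a+a*X*E => a+a*a*E   [X -> a]
a+a*a*E => a+a*a*X   [E -> X]
a+a*a*X => a+a*a*a   [X -> a]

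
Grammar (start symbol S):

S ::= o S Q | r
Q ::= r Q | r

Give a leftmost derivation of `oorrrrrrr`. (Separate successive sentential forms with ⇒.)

S ⇒ oSQ   [S ::= o S Q]
oSQ ⇒ ooSQQ   [S ::= o S Q]
ooSQQ ⇒ oorQQ   [S ::= r]
oorQQ ⇒ oorrQQ   [Q ::= r Q]
oorrQQ ⇒ oorrrQ   [Q ::= r]
oorrrQ ⇒ oorrrrQ   [Q ::= r Q]
oorrrrQ ⇒ oorrrrrQ   [Q ::= r Q]
oorrrrrQ ⇒ oorrrrrrQ   [Q ::= r Q]
oorrrrrrQ ⇒ oorrrrrrr   [Q ::= r]

S ⇒ oSQ ⇒ ooSQQ ⇒ oorQQ ⇒ oorrQQ ⇒ oorrrQ ⇒ oorrrrQ ⇒ oorrrrrQ ⇒ oorrrrrrQ ⇒ oorrrrrrr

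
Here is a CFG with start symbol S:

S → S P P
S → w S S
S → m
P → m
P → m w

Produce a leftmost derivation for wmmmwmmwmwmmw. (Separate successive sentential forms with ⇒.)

S ⇒ SPP   [S → S P P]
SPP ⇒ SPPPP   [S → S P P]
SPPPP ⇒ SPPPPPP   [S → S P P]
SPPPPPP ⇒ wSSPPPPPP   [S → w S S]
wSSPPPPPP ⇒ wmSPPPPPP   [S → m]
wmSPPPPPP ⇒ wmmPPPPPP   [S → m]
wmmPPPPPP ⇒ wmmmwPPPPP   [P → m w]
wmmmwPPPPP ⇒ wmmmwmPPPP   [P → m]
wmmmwmPPPP ⇒ wmmmwmmwPPP   [P → m w]
wmmmwmmwPPP ⇒ wmmmwmmwmwPP   [P → m w]
wmmmwmmwmwPP ⇒ wmmmwmmwmwmP   [P → m]
wmmmwmmwmwmP ⇒ wmmmwmmwmwmmw   [P → m w]

S⇒SPP⇒SPPPP⇒SPPPPPP⇒wSSPPPPPP⇒wmSPPPPPP⇒wmmPPPPPP⇒wmmmwPPPPP⇒wmmmwmPPPP⇒wmmmwmmwPPP⇒wmmmwmmwmwPP⇒wmmmwmmwmwmP⇒wmmmwmmwmwmmw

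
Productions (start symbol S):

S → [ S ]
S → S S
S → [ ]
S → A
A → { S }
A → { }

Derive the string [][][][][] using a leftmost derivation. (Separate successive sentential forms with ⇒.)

S ⇒ SS   [S → S S]
SS ⇒ []S   [S → [ ]]
[]S ⇒ []SS   [S → S S]
[]SS ⇒ []SSS   [S → S S]
[]SSS ⇒ []SSSS   [S → S S]
[]SSSS ⇒ [][]SSS   [S → [ ]]
[][]SSS ⇒ [][][]SS   [S → [ ]]
[][][]SS ⇒ [][][][]S   [S → [ ]]
[][][][]S ⇒ [][][][][]   [S → [ ]]

S ⇒ SS ⇒ []S ⇒ []SS ⇒ []SSS ⇒ []SSSS ⇒ [][]SSS ⇒ [][][]SS ⇒ [][][][]S ⇒ [][][][][]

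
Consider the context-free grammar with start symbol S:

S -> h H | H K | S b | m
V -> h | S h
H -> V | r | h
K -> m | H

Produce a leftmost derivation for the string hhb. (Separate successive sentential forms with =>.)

S => Sb   [S -> S b]
Sb => hHb   [S -> h H]
hHb => hVb   [H -> V]
hVb => hhb   [V -> h]

S => Sb => hHb => hVb => hhb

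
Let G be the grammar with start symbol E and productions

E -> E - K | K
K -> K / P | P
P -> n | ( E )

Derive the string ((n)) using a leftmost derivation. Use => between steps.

E=>K=>P=>(E)=>(K)=>(P)=>((E))=>((K))=>((P))=>((n))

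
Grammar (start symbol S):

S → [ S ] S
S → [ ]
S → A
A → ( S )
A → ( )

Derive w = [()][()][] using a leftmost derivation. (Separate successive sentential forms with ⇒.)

S ⇒ [S]S ⇒ [A]S ⇒ [()]S ⇒ [()][S]S ⇒ [()][A]S ⇒ [()][()]S ⇒ [()][()][]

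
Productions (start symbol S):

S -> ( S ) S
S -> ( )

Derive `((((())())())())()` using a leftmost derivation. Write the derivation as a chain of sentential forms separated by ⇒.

S ⇒ (S)S ⇒ ((S)S)S ⇒ (((S)S)S)S ⇒ ((((S)S)S)S)S ⇒ ((((())S)S)S)S ⇒ ((((())())S)S)S ⇒ ((((())())())S)S ⇒ ((((())())())())S ⇒ ((((())())())())()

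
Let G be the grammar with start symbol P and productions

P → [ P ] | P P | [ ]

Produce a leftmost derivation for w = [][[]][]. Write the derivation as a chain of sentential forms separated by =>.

P => PP => PPP => []PP => [][P]P => [][[]]P => [][[]][]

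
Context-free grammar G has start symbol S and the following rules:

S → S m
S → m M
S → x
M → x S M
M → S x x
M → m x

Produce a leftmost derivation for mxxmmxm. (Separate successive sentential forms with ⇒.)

S⇒Sm⇒mMm⇒mxSMm⇒mxSmMm⇒mxxmMm⇒mxxmmxm

S ⇒ Sm   [S → S m]
Sm ⇒ mMm   [S → m M]
mMm ⇒ mxSMm   [M → x S M]
mxSMm ⇒ mxSmMm   [S → S m]
mxSmMm ⇒ mxxmMm   [S → x]
mxxmMm ⇒ mxxmmxm   [M → m x]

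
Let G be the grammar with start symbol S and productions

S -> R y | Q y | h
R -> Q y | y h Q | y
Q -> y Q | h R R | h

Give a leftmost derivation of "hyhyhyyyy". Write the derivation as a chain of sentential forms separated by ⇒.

S ⇒ Qy   [S -> Q y]
Qy ⇒ hRRy   [Q -> h R R]
hRRy ⇒ hQyRy   [R -> Q y]
hQyRy ⇒ hyQyRy   [Q -> y Q]
hyQyRy ⇒ hyhyRy   [Q -> h]
hyhyRy ⇒ hyhyQyy   [R -> Q y]
hyhyQyy ⇒ hyhyhRRyy   [Q -> h R R]
hyhyhRRyy ⇒ hyhyhyRyy   [R -> y]
hyhyhyRyy ⇒ hyhyhyyyy   [R -> y]

S⇒Qy⇒hRRy⇒hQyRy⇒hyQyRy⇒hyhyRy⇒hyhyQyy⇒hyhyhRRyy⇒hyhyhyRyy⇒hyhyhyyyy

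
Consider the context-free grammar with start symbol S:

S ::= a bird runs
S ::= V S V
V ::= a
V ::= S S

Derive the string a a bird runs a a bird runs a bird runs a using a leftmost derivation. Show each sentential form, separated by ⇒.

S ⇒ V S V ⇒ S S S V ⇒ V S V S S V ⇒ a S V S S V ⇒ a a bird runs V S S V ⇒ a a bird runs a S S V ⇒ a a bird runs a a bird runs S V ⇒ a a bird runs a a bird runs a bird runs V ⇒ a a bird runs a a bird runs a bird runs a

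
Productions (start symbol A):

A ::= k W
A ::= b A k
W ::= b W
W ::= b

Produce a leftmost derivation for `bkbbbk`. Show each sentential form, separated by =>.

A=>bAk=>bkWk=>bkbWk=>bkbbWk=>bkbbbk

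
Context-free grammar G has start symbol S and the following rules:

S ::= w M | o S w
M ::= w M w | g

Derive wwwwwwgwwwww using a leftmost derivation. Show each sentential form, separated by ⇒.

S⇒wM⇒wwMw⇒wwwMww⇒wwwwMwww⇒wwwwwMwwww⇒wwwwwwMwwwww⇒wwwwwwgwwwww

S ⇒ wM   [S ::= w M]
wM ⇒ wwMw   [M ::= w M w]
wwMw ⇒ wwwMww   [M ::= w M w]
wwwMww ⇒ wwwwMwww   [M ::= w M w]
wwwwMwww ⇒ wwwwwMwwww   [M ::= w M w]
wwwwwMwwww ⇒ wwwwwwMwwwww   [M ::= w M w]
wwwwwwMwwwww ⇒ wwwwwwgwwwww   [M ::= g]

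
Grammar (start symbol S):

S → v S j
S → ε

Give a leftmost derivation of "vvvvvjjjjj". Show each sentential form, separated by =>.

S => vSj => vvSjj => vvvSjjj => vvvvSjjjj => vvvvvSjjjjj => vvvvvjjjjj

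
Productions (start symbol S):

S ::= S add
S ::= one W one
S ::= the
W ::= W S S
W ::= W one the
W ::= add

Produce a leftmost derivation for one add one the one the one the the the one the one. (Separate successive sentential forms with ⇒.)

S ⇒ one W one   [S ::= one W one]
one W one ⇒ one W one the one   [W ::= W one the]
one W one the one ⇒ one W S S one the one   [W ::= W S S]
one W S S one the one ⇒ one W one the S S one the one   [W ::= W one the]
one W one the S S one the one ⇒ one W one the one the S S one the one   [W ::= W one the]
one W one the one the S S one the one ⇒ one W one the one the one the S S one the one   [W ::= W one the]
one W one the one the one the S S one the one ⇒ one add one the one the one the S S one the one   [W ::= add]
one add one the one the one the S S one the one ⇒ one add one the one the one the the S one the one   [S ::= the]
one add one the one the one the the S one the one ⇒ one add one the one the one the the the one the one   [S ::= the]

S ⇒ one W one ⇒ one W one the one ⇒ one W S S one the one ⇒ one W one the S S one the one ⇒ one W one the one the S S one the one ⇒ one W one the one the one the S S one the one ⇒ one add one the one the one the S S one the one ⇒ one add one the one the one the the S one the one ⇒ one add one the one the one the the the one the one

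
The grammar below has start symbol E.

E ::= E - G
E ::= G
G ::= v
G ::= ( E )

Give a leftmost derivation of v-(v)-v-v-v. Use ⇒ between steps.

E⇒E-G⇒E-G-G⇒E-G-G-G⇒E-G-G-G-G⇒G-G-G-G-G⇒v-G-G-G-G⇒v-(E)-G-G-G⇒v-(G)-G-G-G⇒v-(v)-G-G-G⇒v-(v)-v-G-G⇒v-(v)-v-v-G⇒v-(v)-v-v-v

E ⇒ E-G   [E ::= E - G]
E-G ⇒ E-G-G   [E ::= E - G]
E-G-G ⇒ E-G-G-G   [E ::= E - G]
E-G-G-G ⇒ E-G-G-G-G   [E ::= E - G]
E-G-G-G-G ⇒ G-G-G-G-G   [E ::= G]
G-G-G-G-G ⇒ v-G-G-G-G   [G ::= v]
v-G-G-G-G ⇒ v-(E)-G-G-G   [G ::= ( E )]
v-(E)-G-G-G ⇒ v-(G)-G-G-G   [E ::= G]
v-(G)-G-G-G ⇒ v-(v)-G-G-G   [G ::= v]
v-(v)-G-G-G ⇒ v-(v)-v-G-G   [G ::= v]
v-(v)-v-G-G ⇒ v-(v)-v-v-G   [G ::= v]
v-(v)-v-v-G ⇒ v-(v)-v-v-v   [G ::= v]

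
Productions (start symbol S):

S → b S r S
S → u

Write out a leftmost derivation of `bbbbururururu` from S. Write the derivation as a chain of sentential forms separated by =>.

S => bSrS => bbSrSrS => bbbSrSrSrS => bbbbSrSrSrSrS => bbbburSrSrSrS => bbbbururSrSrS => bbbburururSrS => bbbbururururS => bbbbururururu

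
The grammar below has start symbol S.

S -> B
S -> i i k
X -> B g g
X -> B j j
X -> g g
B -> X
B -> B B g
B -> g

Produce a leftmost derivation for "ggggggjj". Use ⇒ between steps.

S ⇒ B ⇒ X ⇒ Bjj ⇒ BBgjj ⇒ BBgBgjj ⇒ gBgBgjj ⇒ gXgBgjj ⇒ ggggBgjj ⇒ ggggggjj

S ⇒ B   [S -> B]
B ⇒ X   [B -> X]
X ⇒ Bjj   [X -> B j j]
Bjj ⇒ BBgjj   [B -> B B g]
BBgjj ⇒ BBgBgjj   [B -> B B g]
BBgBgjj ⇒ gBgBgjj   [B -> g]
gBgBgjj ⇒ gXgBgjj   [B -> X]
gXgBgjj ⇒ ggggBgjj   [X -> g g]
ggggBgjj ⇒ ggggggjj   [B -> g]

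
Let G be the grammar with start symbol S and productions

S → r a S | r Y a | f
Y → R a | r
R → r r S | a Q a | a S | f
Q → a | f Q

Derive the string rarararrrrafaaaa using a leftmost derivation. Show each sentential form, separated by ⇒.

S ⇒ raS   [S → r a S]
raS ⇒ rarYa   [S → r Y a]
rarYa ⇒ rarRaa   [Y → R a]
rarRaa ⇒ raraSaa   [R → a S]
raraSaa ⇒ rararaSaa   [S → r a S]
rararaSaa ⇒ rarararYaaa   [S → r Y a]
rarararYaaa ⇒ rarararRaaaa   [Y → R a]
rarararRaaaa ⇒ rarararrrSaaaa   [R → r r S]
rarararrrSaaaa ⇒ rarararrrraSaaaa   [S → r a S]
rarararrrraSaaaa ⇒ rarararrrrafaaaa   [S → f]

S ⇒ raS ⇒ rarYa ⇒ rarRaa ⇒ raraSaa ⇒ rararaSaa ⇒ rarararYaaa ⇒ rarararRaaaa ⇒ rarararrrSaaaa ⇒ rarararrrraSaaaa ⇒ rarararrrrafaaaa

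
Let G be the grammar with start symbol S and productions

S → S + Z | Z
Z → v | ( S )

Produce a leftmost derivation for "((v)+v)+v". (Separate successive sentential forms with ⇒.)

S ⇒ S+Z ⇒ Z+Z ⇒ (S)+Z ⇒ (S+Z)+Z ⇒ (Z+Z)+Z ⇒ ((S)+Z)+Z ⇒ ((Z)+Z)+Z ⇒ ((v)+Z)+Z ⇒ ((v)+v)+Z ⇒ ((v)+v)+v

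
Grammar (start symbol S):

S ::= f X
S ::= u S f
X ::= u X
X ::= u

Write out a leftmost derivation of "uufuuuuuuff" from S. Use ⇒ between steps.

S ⇒ uSf   [S ::= u S f]
uSf ⇒ uuSff   [S ::= u S f]
uuSff ⇒ uufXff   [S ::= f X]
uufXff ⇒ uufuXff   [X ::= u X]
uufuXff ⇒ uufuuXff   [X ::= u X]
uufuuXff ⇒ uufuuuXff   [X ::= u X]
uufuuuXff ⇒ uufuuuuXff   [X ::= u X]
uufuuuuXff ⇒ uufuuuuuXff   [X ::= u X]
uufuuuuuXff ⇒ uufuuuuuuff   [X ::= u]

S ⇒ uSf ⇒ uuSff ⇒ uufXff ⇒ uufuXff ⇒ uufuuXff ⇒ uufuuuXff ⇒ uufuuuuXff ⇒ uufuuuuuXff ⇒ uufuuuuuuff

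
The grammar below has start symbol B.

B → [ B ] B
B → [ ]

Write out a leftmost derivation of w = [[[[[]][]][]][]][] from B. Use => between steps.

B => [B]B => [[B]B]B => [[[B]B]B]B => [[[[B]B]B]B]B => [[[[[]]B]B]B]B => [[[[[]][]]B]B]B => [[[[[]][]][]]B]B => [[[[[]][]][]][]]B => [[[[[]][]][]][]][]

B => [B]B   [B → [ B ] B]
[B]B => [[B]B]B   [B → [ B ] B]
[[B]B]B => [[[B]B]B]B   [B → [ B ] B]
[[[B]B]B]B => [[[[B]B]B]B]B   [B → [ B ] B]
[[[[B]B]B]B]B => [[[[[]]B]B]B]B   [B → [ ]]
[[[[[]]B]B]B]B => [[[[[]][]]B]B]B   [B → [ ]]
[[[[[]][]]B]B]B => [[[[[]][]][]]B]B   [B → [ ]]
[[[[[]][]][]]B]B => [[[[[]][]][]][]]B   [B → [ ]]
[[[[[]][]][]][]]B => [[[[[]][]][]][]][]   [B → [ ]]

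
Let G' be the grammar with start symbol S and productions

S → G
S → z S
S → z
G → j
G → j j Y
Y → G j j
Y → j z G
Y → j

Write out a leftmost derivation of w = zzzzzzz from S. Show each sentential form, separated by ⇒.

S ⇒ zS ⇒ zzS ⇒ zzzS ⇒ zzzzS ⇒ zzzzzS ⇒ zzzzzzS ⇒ zzzzzzz

S ⇒ zS   [S → z S]
zS ⇒ zzS   [S → z S]
zzS ⇒ zzzS   [S → z S]
zzzS ⇒ zzzzS   [S → z S]
zzzzS ⇒ zzzzzS   [S → z S]
zzzzzS ⇒ zzzzzzS   [S → z S]
zzzzzzS ⇒ zzzzzzz   [S → z]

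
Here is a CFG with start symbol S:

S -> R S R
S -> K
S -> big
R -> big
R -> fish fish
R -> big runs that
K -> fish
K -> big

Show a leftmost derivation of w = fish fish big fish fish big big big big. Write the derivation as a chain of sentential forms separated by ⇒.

S ⇒ R S R   [S -> R S R]
R S R ⇒ fish fish S R   [R -> fish fish]
fish fish S R ⇒ fish fish R S R R   [S -> R S R]
fish fish R S R R ⇒ fish fish big S R R   [R -> big]
fish fish big S R R ⇒ fish fish big R S R R R   [S -> R S R]
fish fish big R S R R R ⇒ fish fish big fish fish S R R R   [R -> fish fish]
fish fish big fish fish S R R R ⇒ fish fish big fish fish big R R R   [S -> big]
fish fish big fish fish big R R R ⇒ fish fish big fish fish big big R R   [R -> big]
fish fish big fish fish big big R R ⇒ fish fish big fish fish big big big R   [R -> big]
fish fish big fish fish big big big R ⇒ fish fish big fish fish big big big big   [R -> big]

S ⇒ R S R ⇒ fish fish S R ⇒ fish fish R S R R ⇒ fish fish big S R R ⇒ fish fish big R S R R R ⇒ fish fish big fish fish S R R R ⇒ fish fish big fish fish big R R R ⇒ fish fish big fish fish big big R R ⇒ fish fish big fish fish big big big R ⇒ fish fish big fish fish big big big big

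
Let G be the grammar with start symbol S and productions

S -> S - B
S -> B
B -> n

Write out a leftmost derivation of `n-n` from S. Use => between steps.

S => S-B   [S -> S - B]
S-B => B-B   [S -> B]
B-B => n-B   [B -> n]
n-B => n-n   [B -> n]

S=>S-B=>B-B=>n-B=>n-n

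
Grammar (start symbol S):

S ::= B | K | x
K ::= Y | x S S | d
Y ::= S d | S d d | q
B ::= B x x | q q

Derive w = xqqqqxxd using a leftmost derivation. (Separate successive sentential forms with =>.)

S => K => Y => Sd => Kd => xSSd => xBSd => xqqSd => xqqBd => xqqBxxd => xqqqqxxd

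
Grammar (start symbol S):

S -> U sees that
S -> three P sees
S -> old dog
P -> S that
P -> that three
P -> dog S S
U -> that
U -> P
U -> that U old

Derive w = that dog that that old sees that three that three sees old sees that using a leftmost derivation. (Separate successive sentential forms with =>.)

S => U sees that   [S -> U sees that]
U sees that => that U old sees that   [U -> that U old]
that U old sees that => that P old sees that   [U -> P]
that P old sees that => that dog S S old sees that   [P -> dog S S]
that dog S S old sees that => that dog U sees that S old sees that   [S -> U sees that]
that dog U sees that S old sees that => that dog that U old sees that S old sees that   [U -> that U old]
that dog that U old sees that S old sees that => that dog that that old sees that S old sees that   [U -> that]
that dog that that old sees that S old sees that => that dog that that old sees that three P sees old sees that   [S -> three P sees]
that dog that that old sees that three P sees old sees that => that dog that that old sees that three that three sees old sees that   [P -> that three]

S => U sees that => that U old sees that => that P old sees that => that dog S S old sees that => that dog U sees that S old sees that => that dog that U old sees that S old sees that => that dog that that old sees that S old sees that => that dog that that old sees that three P sees old sees that => that dog that that old sees that three that three sees old sees that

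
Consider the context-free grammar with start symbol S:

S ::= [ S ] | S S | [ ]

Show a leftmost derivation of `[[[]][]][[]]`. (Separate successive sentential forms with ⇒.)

S⇒SS⇒[S]S⇒[SS]S⇒[[S]S]S⇒[[[]]S]S⇒[[[]][]]S⇒[[[]][]][S]⇒[[[]][]][[]]

S ⇒ SS   [S ::= S S]
SS ⇒ [S]S   [S ::= [ S ]]
[S]S ⇒ [SS]S   [S ::= S S]
[SS]S ⇒ [[S]S]S   [S ::= [ S ]]
[[S]S]S ⇒ [[[]]S]S   [S ::= [ ]]
[[[]]S]S ⇒ [[[]][]]S   [S ::= [ ]]
[[[]][]]S ⇒ [[[]][]][S]   [S ::= [ S ]]
[[[]][]][S] ⇒ [[[]][]][[]]   [S ::= [ ]]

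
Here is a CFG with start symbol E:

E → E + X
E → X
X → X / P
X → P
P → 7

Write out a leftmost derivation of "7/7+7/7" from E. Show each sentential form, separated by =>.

E => E+X => X+X => X/P+X => P/P+X => 7/P+X => 7/7+X => 7/7+X/P => 7/7+P/P => 7/7+7/P => 7/7+7/7

E => E+X   [E → E + X]
E+X => X+X   [E → X]
X+X => X/P+X   [X → X / P]
X/P+X => P/P+X   [X → P]
P/P+X => 7/P+X   [P → 7]
7/P+X => 7/7+X   [P → 7]
7/7+X => 7/7+X/P   [X → X / P]
7/7+X/P => 7/7+P/P   [X → P]
7/7+P/P => 7/7+7/P   [P → 7]
7/7+7/P => 7/7+7/7   [P → 7]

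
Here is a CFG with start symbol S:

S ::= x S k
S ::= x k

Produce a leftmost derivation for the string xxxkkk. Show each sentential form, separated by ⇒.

S ⇒ xSk   [S ::= x S k]
xSk ⇒ xxSkk   [S ::= x S k]
xxSkk ⇒ xxxkkk   [S ::= x k]

S ⇒ xSk ⇒ xxSkk ⇒ xxxkkk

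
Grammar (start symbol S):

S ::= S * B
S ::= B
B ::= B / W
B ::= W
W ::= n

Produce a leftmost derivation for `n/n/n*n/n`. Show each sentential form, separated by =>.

S => S*B => B*B => B/W*B => B/W/W*B => W/W/W*B => n/W/W*B => n/n/W*B => n/n/n*B => n/n/n*B/W => n/n/n*W/W => n/n/n*n/W => n/n/n*n/n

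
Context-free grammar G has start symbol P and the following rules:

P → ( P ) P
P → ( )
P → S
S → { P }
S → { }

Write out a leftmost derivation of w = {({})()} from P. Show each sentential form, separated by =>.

P => S => {P} => {(P)P} => {(S)P} => {({})P} => {({})()}

P => S   [P → S]
S => {P}   [S → { P }]
{P} => {(P)P}   [P → ( P ) P]
{(P)P} => {(S)P}   [P → S]
{(S)P} => {({})P}   [S → { }]
{({})P} => {({})()}   [P → ( )]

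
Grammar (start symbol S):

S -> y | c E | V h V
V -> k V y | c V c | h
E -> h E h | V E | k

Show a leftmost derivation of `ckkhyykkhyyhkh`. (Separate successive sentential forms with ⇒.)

S ⇒ cE   [S -> c E]
cE ⇒ cVE   [E -> V E]
cVE ⇒ ckVyE   [V -> k V y]
ckVyE ⇒ ckkVyyE   [V -> k V y]
ckkVyyE ⇒ ckkhyyE   [V -> h]
ckkhyyE ⇒ ckkhyyVE   [E -> V E]
ckkhyyVE ⇒ ckkhyykVyE   [V -> k V y]
ckkhyykVyE ⇒ ckkhyykkVyyE   [V -> k V y]
ckkhyykkVyyE ⇒ ckkhyykkhyyE   [V -> h]
ckkhyykkhyyE ⇒ ckkhyykkhyyhEh   [E -> h E h]
ckkhyykkhyyhEh ⇒ ckkhyykkhyyhkh   [E -> k]

S⇒cE⇒cVE⇒ckVyE⇒ckkVyyE⇒ckkhyyE⇒ckkhyyVE⇒ckkhyykVyE⇒ckkhyykkVyyE⇒ckkhyykkhyyE⇒ckkhyykkhyyhEh⇒ckkhyykkhyyhkh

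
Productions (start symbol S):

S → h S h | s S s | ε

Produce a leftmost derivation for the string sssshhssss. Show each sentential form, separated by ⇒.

S⇒sSs⇒ssSss⇒sssSsss⇒ssssSssss⇒sssshShssss⇒sssshhssss

S ⇒ sSs   [S → s S s]
sSs ⇒ ssSss   [S → s S s]
ssSss ⇒ sssSsss   [S → s S s]
sssSsss ⇒ ssssSssss   [S → s S s]
ssssSssss ⇒ sssshShssss   [S → h S h]
sssshShssss ⇒ sssshhssss   [S → ε]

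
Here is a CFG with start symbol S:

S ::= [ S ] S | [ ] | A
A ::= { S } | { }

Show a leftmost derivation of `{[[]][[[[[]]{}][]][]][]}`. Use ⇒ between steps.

S ⇒ A   [S ::= A]
A ⇒ {S}   [A ::= { S }]
{S} ⇒ {[S]S}   [S ::= [ S ] S]
{[S]S} ⇒ {[[]]S}   [S ::= [ ]]
{[[]]S} ⇒ {[[]][S]S}   [S ::= [ S ] S]
{[[]][S]S} ⇒ {[[]][[S]S]S}   [S ::= [ S ] S]
{[[]][[S]S]S} ⇒ {[[]][[[S]S]S]S}   [S ::= [ S ] S]
{[[]][[[S]S]S]S} ⇒ {[[]][[[[S]S]S]S]S}   [S ::= [ S ] S]
{[[]][[[[S]S]S]S]S} ⇒ {[[]][[[[[]]S]S]S]S}   [S ::= [ ]]
{[[]][[[[[]]S]S]S]S} ⇒ {[[]][[[[[]]A]S]S]S}   [S ::= A]
{[[]][[[[[]]A]S]S]S} ⇒ {[[]][[[[[]]{}]S]S]S}   [A ::= { }]
{[[]][[[[[]]{}]S]S]S} ⇒ {[[]][[[[[]]{}][]]S]S}   [S ::= [ ]]
{[[]][[[[[]]{}][]]S]S} ⇒ {[[]][[[[[]]{}][]][]]S}   [S ::= [ ]]
{[[]][[[[[]]{}][]][]]S} ⇒ {[[]][[[[[]]{}][]][]][]}   [S ::= [ ]]

S ⇒ A ⇒ {S} ⇒ {[S]S} ⇒ {[[]]S} ⇒ {[[]][S]S} ⇒ {[[]][[S]S]S} ⇒ {[[]][[[S]S]S]S} ⇒ {[[]][[[[S]S]S]S]S} ⇒ {[[]][[[[[]]S]S]S]S} ⇒ {[[]][[[[[]]A]S]S]S} ⇒ {[[]][[[[[]]{}]S]S]S} ⇒ {[[]][[[[[]]{}][]]S]S} ⇒ {[[]][[[[[]]{}][]][]]S} ⇒ {[[]][[[[[]]{}][]][]][]}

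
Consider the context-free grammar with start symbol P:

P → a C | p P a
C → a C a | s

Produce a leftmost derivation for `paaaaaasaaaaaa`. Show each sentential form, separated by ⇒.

P ⇒ pPa ⇒ paCa ⇒ paaCaa ⇒ paaaCaaa ⇒ paaaaCaaaa ⇒ paaaaaCaaaaa ⇒ paaaaaaCaaaaaa ⇒ paaaaaasaaaaaa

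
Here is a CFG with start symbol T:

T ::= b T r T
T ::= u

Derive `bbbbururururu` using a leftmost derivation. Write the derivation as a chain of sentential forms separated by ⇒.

T ⇒ bTrT ⇒ bbTrTrT ⇒ bbbTrTrTrT ⇒ bbbbTrTrTrTrT ⇒ bbbburTrTrTrT ⇒ bbbbururTrTrT ⇒ bbbburururTrT ⇒ bbbbururururT ⇒ bbbbururururu

T ⇒ bTrT   [T ::= b T r T]
bTrT ⇒ bbTrTrT   [T ::= b T r T]
bbTrTrT ⇒ bbbTrTrTrT   [T ::= b T r T]
bbbTrTrTrT ⇒ bbbbTrTrTrTrT   [T ::= b T r T]
bbbbTrTrTrTrT ⇒ bbbburTrTrTrT   [T ::= u]
bbbburTrTrTrT ⇒ bbbbururTrTrT   [T ::= u]
bbbbururTrTrT ⇒ bbbburururTrT   [T ::= u]
bbbburururTrT ⇒ bbbbururururT   [T ::= u]
bbbbururururT ⇒ bbbbururururu   [T ::= u]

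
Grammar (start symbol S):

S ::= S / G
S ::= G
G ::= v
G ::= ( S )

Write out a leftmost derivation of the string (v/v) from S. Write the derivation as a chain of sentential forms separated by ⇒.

S⇒G⇒(S)⇒(S/G)⇒(G/G)⇒(v/G)⇒(v/v)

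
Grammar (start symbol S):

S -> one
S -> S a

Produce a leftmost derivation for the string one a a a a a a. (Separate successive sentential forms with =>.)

S => S a => S a a => S a a a => S a a a a => S a a a a a => S a a a a a a => one a a a a a a

S => S a   [S -> S a]
S a => S a a   [S -> S a]
S a a => S a a a   [S -> S a]
S a a a => S a a a a   [S -> S a]
S a a a a => S a a a a a   [S -> S a]
S a a a a a => S a a a a a a   [S -> S a]
S a a a a a a => one a a a a a a   [S -> one]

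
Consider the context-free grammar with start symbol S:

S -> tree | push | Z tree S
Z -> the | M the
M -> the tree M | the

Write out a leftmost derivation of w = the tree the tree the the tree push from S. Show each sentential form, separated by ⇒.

S ⇒ Z tree S ⇒ M the tree S ⇒ the tree M the tree S ⇒ the tree the tree M the tree S ⇒ the tree the tree the the tree S ⇒ the tree the tree the the tree push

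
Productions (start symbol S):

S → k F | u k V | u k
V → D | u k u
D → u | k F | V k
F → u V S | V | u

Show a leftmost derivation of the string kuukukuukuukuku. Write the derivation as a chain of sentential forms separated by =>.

S=>kF=>kuVS=>kuukuS=>kuukukF=>kuukukuVS=>kuukukuukuS=>kuukukuukuukV=>kuukukuukuukuku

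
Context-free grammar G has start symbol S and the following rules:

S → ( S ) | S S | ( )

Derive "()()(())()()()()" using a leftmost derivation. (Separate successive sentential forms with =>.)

S => SS   [S → S S]
SS => SSS   [S → S S]
SSS => ()SS   [S → ( )]
()SS => ()SSS   [S → S S]
()SSS => ()()SS   [S → ( )]
()()SS => ()()SSS   [S → S S]
()()SSS => ()()SSSS   [S → S S]
()()SSSS => ()()SSSSS   [S → S S]
()()SSSSS => ()()(S)SSSS   [S → ( S )]
()()(S)SSSS => ()()(())SSSS   [S → ( )]
()()(())SSSS => ()()(())()SSS   [S → ( )]
()()(())()SSS => ()()(())()()SS   [S → ( )]
()()(())()()SS => ()()(())()()()S   [S → ( )]
()()(())()()()S => ()()(())()()()()   [S → ( )]

S => SS => SSS => ()SS => ()SSS => ()()SS => ()()SSS => ()()SSSS => ()()SSSSS => ()()(S)SSSS => ()()(())SSSS => ()()(())()SSS => ()()(())()()SS => ()()(())()()()S => ()()(())()()()()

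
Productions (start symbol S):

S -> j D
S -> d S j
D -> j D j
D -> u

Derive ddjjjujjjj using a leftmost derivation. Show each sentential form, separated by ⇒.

S ⇒ dSj   [S -> d S j]
dSj ⇒ ddSjj   [S -> d S j]
ddSjj ⇒ ddjDjj   [S -> j D]
ddjDjj ⇒ ddjjDjjj   [D -> j D j]
ddjjDjjj ⇒ ddjjjDjjjj   [D -> j D j]
ddjjjDjjjj ⇒ ddjjjujjjj   [D -> u]

S ⇒ dSj ⇒ ddSjj ⇒ ddjDjj ⇒ ddjjDjjj ⇒ ddjjjDjjjj ⇒ ddjjjujjjj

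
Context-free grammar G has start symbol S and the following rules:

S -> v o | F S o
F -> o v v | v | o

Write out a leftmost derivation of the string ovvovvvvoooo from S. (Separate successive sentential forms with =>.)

S => FSo   [S -> F S o]
FSo => ovvSo   [F -> o v v]
ovvSo => ovvFSoo   [S -> F S o]
ovvFSoo => ovvovvSoo   [F -> o v v]
ovvovvSoo => ovvovvFSooo   [S -> F S o]
ovvovvFSooo => ovvovvvSooo   [F -> v]
ovvovvvSooo => ovvovvvvoooo   [S -> v o]

S=>FSo=>ovvSo=>ovvFSoo=>ovvovvSoo=>ovvovvFSooo=>ovvovvvSooo=>ovvovvvvoooo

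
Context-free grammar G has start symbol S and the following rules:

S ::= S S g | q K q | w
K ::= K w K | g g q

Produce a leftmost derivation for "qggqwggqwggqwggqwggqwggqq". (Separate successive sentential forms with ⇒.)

S ⇒ qKq   [S ::= q K q]
qKq ⇒ qKwKq   [K ::= K w K]
qKwKq ⇒ qKwKwKq   [K ::= K w K]
qKwKwKq ⇒ qKwKwKwKq   [K ::= K w K]
qKwKwKwKq ⇒ qKwKwKwKwKq   [K ::= K w K]
qKwKwKwKwKq ⇒ qKwKwKwKwKwKq   [K ::= K w K]
qKwKwKwKwKwKq ⇒ qggqwKwKwKwKwKq   [K ::= g g q]
qggqwKwKwKwKwKq ⇒ qggqwggqwKwKwKwKq   [K ::= g g q]
qggqwggqwKwKwKwKq ⇒ qggqwggqwggqwKwKwKq   [K ::= g g q]
qggqwggqwggqwKwKwKq ⇒ qggqwggqwggqwggqwKwKq   [K ::= g g q]
qggqwggqwggqwggqwKwKq ⇒ qggqwggqwggqwggqwggqwKq   [K ::= g g q]
qggqwggqwggqwggqwggqwKq ⇒ qggqwggqwggqwggqwggqwggqq   [K ::= g g q]

S ⇒ qKq ⇒ qKwKq ⇒ qKwKwKq ⇒ qKwKwKwKq ⇒ qKwKwKwKwKq ⇒ qKwKwKwKwKwKq ⇒ qggqwKwKwKwKwKq ⇒ qggqwggqwKwKwKwKq ⇒ qggqwggqwggqwKwKwKq ⇒ qggqwggqwggqwggqwKwKq ⇒ qggqwggqwggqwggqwggqwKq ⇒ qggqwggqwggqwggqwggqwggqq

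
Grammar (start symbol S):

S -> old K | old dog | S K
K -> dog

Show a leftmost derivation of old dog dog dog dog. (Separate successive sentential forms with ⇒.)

S ⇒ S K   [S -> S K]
S K ⇒ S K K   [S -> S K]
S K K ⇒ S K K K   [S -> S K]
S K K K ⇒ old K K K K   [S -> old K]
old K K K K ⇒ old dog K K K   [K -> dog]
old dog K K K ⇒ old dog dog K K   [K -> dog]
old dog dog K K ⇒ old dog dog dog K   [K -> dog]
old dog dog dog K ⇒ old dog dog dog dog   [K -> dog]

S ⇒ S K ⇒ S K K ⇒ S K K K ⇒ old K K K K ⇒ old dog K K K ⇒ old dog dog K K ⇒ old dog dog dog K ⇒ old dog dog dog dog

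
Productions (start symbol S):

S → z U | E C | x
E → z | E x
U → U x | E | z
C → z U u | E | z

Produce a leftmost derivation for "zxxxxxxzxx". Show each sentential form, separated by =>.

S => EC   [S → E C]
EC => ExC   [E → E x]
ExC => ExxC   [E → E x]
ExxC => ExxxC   [E → E x]
ExxxC => ExxxxC   [E → E x]
ExxxxC => ExxxxxC   [E → E x]
ExxxxxC => ExxxxxxC   [E → E x]
ExxxxxxC => zxxxxxxC   [E → z]
zxxxxxxC => zxxxxxxE   [C → E]
zxxxxxxE => zxxxxxxEx   [E → E x]
zxxxxxxEx => zxxxxxxExx   [E → E x]
zxxxxxxExx => zxxxxxxzxx   [E → z]

S => EC => ExC => ExxC => ExxxC => ExxxxC => ExxxxxC => ExxxxxxC => zxxxxxxC => zxxxxxxE => zxxxxxxEx => zxxxxxxExx => zxxxxxxzxx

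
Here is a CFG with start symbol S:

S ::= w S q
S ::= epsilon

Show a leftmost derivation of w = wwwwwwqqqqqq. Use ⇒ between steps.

S ⇒ wSq   [S ::= w S q]
wSq ⇒ wwSqq   [S ::= w S q]
wwSqq ⇒ wwwSqqq   [S ::= w S q]
wwwSqqq ⇒ wwwwSqqqq   [S ::= w S q]
wwwwSqqqq ⇒ wwwwwSqqqqq   [S ::= w S q]
wwwwwSqqqqq ⇒ wwwwwwSqqqqqq   [S ::= w S q]
wwwwwwSqqqqqq ⇒ wwwwwwqqqqqq   [S ::= epsilon]

S ⇒ wSq ⇒ wwSqq ⇒ wwwSqqq ⇒ wwwwSqqqq ⇒ wwwwwSqqqqq ⇒ wwwwwwSqqqqqq ⇒ wwwwwwqqqqqq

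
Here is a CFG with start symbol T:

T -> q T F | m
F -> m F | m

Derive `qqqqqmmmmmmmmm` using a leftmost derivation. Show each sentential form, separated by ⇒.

T ⇒ qTF   [T -> q T F]
qTF ⇒ qqTFF   [T -> q T F]
qqTFF ⇒ qqqTFFF   [T -> q T F]
qqqTFFF ⇒ qqqqTFFFF   [T -> q T F]
qqqqTFFFF ⇒ qqqqqTFFFFF   [T -> q T F]
qqqqqTFFFFF ⇒ qqqqqmFFFFF   [T -> m]
qqqqqmFFFFF ⇒ qqqqqmmFFFFF   [F -> m F]
qqqqqmmFFFFF ⇒ qqqqqmmmFFFFF   [F -> m F]
qqqqqmmmFFFFF ⇒ qqqqqmmmmFFFF   [F -> m]
qqqqqmmmmFFFF ⇒ qqqqqmmmmmFFF   [F -> m]
qqqqqmmmmmFFF ⇒ qqqqqmmmmmmFFF   [F -> m F]
qqqqqmmmmmmFFF ⇒ qqqqqmmmmmmmFF   [F -> m]
qqqqqmmmmmmmFF ⇒ qqqqqmmmmmmmmF   [F -> m]
qqqqqmmmmmmmmF ⇒ qqqqqmmmmmmmmm   [F -> m]

T ⇒ qTF ⇒ qqTFF ⇒ qqqTFFF ⇒ qqqqTFFFF ⇒ qqqqqTFFFFF ⇒ qqqqqmFFFFF ⇒ qqqqqmmFFFFF ⇒ qqqqqmmmFFFFF ⇒ qqqqqmmmmFFFF ⇒ qqqqqmmmmmFFF ⇒ qqqqqmmmmmmFFF ⇒ qqqqqmmmmmmmFF ⇒ qqqqqmmmmmmmmF ⇒ qqqqqmmmmmmmmm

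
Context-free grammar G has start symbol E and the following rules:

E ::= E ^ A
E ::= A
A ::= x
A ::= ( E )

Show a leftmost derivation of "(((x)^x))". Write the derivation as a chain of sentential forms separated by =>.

E=>A=>(E)=>(A)=>((E))=>((E^A))=>((A^A))=>(((E)^A))=>(((A)^A))=>(((x)^A))=>(((x)^x))

E => A   [E ::= A]
A => (E)   [A ::= ( E )]
(E) => (A)   [E ::= A]
(A) => ((E))   [A ::= ( E )]
((E)) => ((E^A))   [E ::= E ^ A]
((E^A)) => ((A^A))   [E ::= A]
((A^A)) => (((E)^A))   [A ::= ( E )]
(((E)^A)) => (((A)^A))   [E ::= A]
(((A)^A)) => (((x)^A))   [A ::= x]
(((x)^A)) => (((x)^x))   [A ::= x]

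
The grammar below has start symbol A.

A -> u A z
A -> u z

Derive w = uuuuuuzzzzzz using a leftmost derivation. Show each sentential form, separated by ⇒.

A ⇒ uAz   [A -> u A z]
uAz ⇒ uuAzz   [A -> u A z]
uuAzz ⇒ uuuAzzz   [A -> u A z]
uuuAzzz ⇒ uuuuAzzzz   [A -> u A z]
uuuuAzzzz ⇒ uuuuuAzzzzz   [A -> u A z]
uuuuuAzzzzz ⇒ uuuuuuzzzzzz   [A -> u z]

A ⇒ uAz ⇒ uuAzz ⇒ uuuAzzz ⇒ uuuuAzzzz ⇒ uuuuuAzzzzz ⇒ uuuuuuzzzzzz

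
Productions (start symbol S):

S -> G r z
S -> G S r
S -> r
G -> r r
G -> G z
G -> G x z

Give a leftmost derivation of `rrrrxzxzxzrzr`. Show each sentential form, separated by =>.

S=>GSr=>rrSr=>rrGrzr=>rrGxzrzr=>rrGxzxzrzr=>rrGxzxzxzrzr=>rrrrxzxzxzrzr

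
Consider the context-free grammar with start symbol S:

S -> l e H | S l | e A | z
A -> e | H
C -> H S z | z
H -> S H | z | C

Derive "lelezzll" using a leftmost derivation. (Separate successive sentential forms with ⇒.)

S ⇒ Sl   [S -> S l]
Sl ⇒ Sll   [S -> S l]
Sll ⇒ leHll   [S -> l e H]
leHll ⇒ leSHll   [H -> S H]
leSHll ⇒ leleHHll   [S -> l e H]
leleHHll ⇒ lelezHll   [H -> z]
lelezHll ⇒ lelezCll   [H -> C]
lelezCll ⇒ lelezzll   [C -> z]

S ⇒ Sl ⇒ Sll ⇒ leHll ⇒ leSHll ⇒ leleHHll ⇒ lelezHll ⇒ lelezCll ⇒ lelezzll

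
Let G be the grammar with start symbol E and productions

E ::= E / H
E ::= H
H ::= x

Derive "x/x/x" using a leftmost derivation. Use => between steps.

E=>E/H=>E/H/H=>H/H/H=>x/H/H=>x/x/H=>x/x/x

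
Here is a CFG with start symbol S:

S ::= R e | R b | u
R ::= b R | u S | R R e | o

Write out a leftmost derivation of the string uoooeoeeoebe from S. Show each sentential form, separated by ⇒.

S ⇒ Re ⇒ uSe ⇒ uRbe ⇒ uRRebe ⇒ uRReRebe ⇒ uoReRebe ⇒ uoRReeRebe ⇒ uoRReReeRebe ⇒ uooReReeRebe ⇒ uoooeReeRebe ⇒ uoooeoeeRebe ⇒ uoooeoeeoebe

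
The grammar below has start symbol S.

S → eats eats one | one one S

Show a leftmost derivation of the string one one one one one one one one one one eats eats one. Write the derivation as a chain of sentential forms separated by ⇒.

S ⇒ one one S ⇒ one one one one S ⇒ one one one one one one S ⇒ one one one one one one one one S ⇒ one one one one one one one one one one S ⇒ one one one one one one one one one one eats eats one

S ⇒ one one S   [S → one one S]
one one S ⇒ one one one one S   [S → one one S]
one one one one S ⇒ one one one one one one S   [S → one one S]
one one one one one one S ⇒ one one one one one one one one S   [S → one one S]
one one one one one one one one S ⇒ one one one one one one one one one one S   [S → one one S]
one one one one one one one one one one S ⇒ one one one one one one one one one one eats eats one   [S → eats eats one]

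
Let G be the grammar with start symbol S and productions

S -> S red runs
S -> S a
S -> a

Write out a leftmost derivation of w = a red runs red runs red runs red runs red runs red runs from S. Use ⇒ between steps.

S ⇒ S red runs ⇒ S red runs red runs ⇒ S red runs red runs red runs ⇒ S red runs red runs red runs red runs ⇒ S red runs red runs red runs red runs red runs ⇒ S red runs red runs red runs red runs red runs red runs ⇒ a red runs red runs red runs red runs red runs red runs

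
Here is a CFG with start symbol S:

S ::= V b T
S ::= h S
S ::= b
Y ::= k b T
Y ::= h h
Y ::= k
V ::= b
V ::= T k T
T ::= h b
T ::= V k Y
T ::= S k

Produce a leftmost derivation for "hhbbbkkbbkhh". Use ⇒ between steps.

S⇒hS⇒hhS⇒hhVbT⇒hhbbT⇒hhbbVkY⇒hhbbbkY⇒hhbbbkkbT⇒hhbbbkkbVkY⇒hhbbbkkbbkY⇒hhbbbkkbbkhh

S ⇒ hS   [S ::= h S]
hS ⇒ hhS   [S ::= h S]
hhS ⇒ hhVbT   [S ::= V b T]
hhVbT ⇒ hhbbT   [V ::= b]
hhbbT ⇒ hhbbVkY   [T ::= V k Y]
hhbbVkY ⇒ hhbbbkY   [V ::= b]
hhbbbkY ⇒ hhbbbkkbT   [Y ::= k b T]
hhbbbkkbT ⇒ hhbbbkkbVkY   [T ::= V k Y]
hhbbbkkbVkY ⇒ hhbbbkkbbkY   [V ::= b]
hhbbbkkbbkY ⇒ hhbbbkkbbkhh   [Y ::= h h]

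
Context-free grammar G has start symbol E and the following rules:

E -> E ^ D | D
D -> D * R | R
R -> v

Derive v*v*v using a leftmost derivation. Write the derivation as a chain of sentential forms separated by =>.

E => D => D*R => D*R*R => R*R*R => v*R*R => v*v*R => v*v*v

E => D   [E -> D]
D => D*R   [D -> D * R]
D*R => D*R*R   [D -> D * R]
D*R*R => R*R*R   [D -> R]
R*R*R => v*R*R   [R -> v]
v*R*R => v*v*R   [R -> v]
v*v*R => v*v*v   [R -> v]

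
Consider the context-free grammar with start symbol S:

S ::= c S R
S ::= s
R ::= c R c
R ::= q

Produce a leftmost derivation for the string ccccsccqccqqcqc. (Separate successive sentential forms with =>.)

S => cSR => ccSRR => cccSRRR => ccccSRRRR => ccccsRRRR => ccccscRcRRR => ccccsccRccRRR => ccccsccqccRRR => ccccsccqccqRR => ccccsccqccqqR => ccccsccqccqqcRc => ccccsccqccqqcqc

S => cSR   [S ::= c S R]
cSR => ccSRR   [S ::= c S R]
ccSRR => cccSRRR   [S ::= c S R]
cccSRRR => ccccSRRRR   [S ::= c S R]
ccccSRRRR => ccccsRRRR   [S ::= s]
ccccsRRRR => ccccscRcRRR   [R ::= c R c]
ccccscRcRRR => ccccsccRccRRR   [R ::= c R c]
ccccsccRccRRR => ccccsccqccRRR   [R ::= q]
ccccsccqccRRR => ccccsccqccqRR   [R ::= q]
ccccsccqccqRR => ccccsccqccqqR   [R ::= q]
ccccsccqccqqR => ccccsccqccqqcRc   [R ::= c R c]
ccccsccqccqqcRc => ccccsccqccqqcqc   [R ::= q]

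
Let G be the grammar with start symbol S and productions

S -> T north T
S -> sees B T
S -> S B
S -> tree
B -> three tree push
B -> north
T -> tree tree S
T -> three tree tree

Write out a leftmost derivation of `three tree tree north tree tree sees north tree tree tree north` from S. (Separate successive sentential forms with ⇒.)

S ⇒ S B   [S -> S B]
S B ⇒ T north T B   [S -> T north T]
T north T B ⇒ three tree tree north T B   [T -> three tree tree]
three tree tree north T B ⇒ three tree tree north tree tree S B   [T -> tree tree S]
three tree tree north tree tree S B ⇒ three tree tree north tree tree sees B T B   [S -> sees B T]
three tree tree north tree tree sees B T B ⇒ three tree tree north tree tree sees north T B   [B -> north]
three tree tree north tree tree sees north T B ⇒ three tree tree north tree tree sees north tree tree S B   [T -> tree tree S]
three tree tree north tree tree sees north tree tree S B ⇒ three tree tree north tree tree sees north tree tree tree B   [S -> tree]
three tree tree north tree tree sees north tree tree tree B ⇒ three tree tree north tree tree sees north tree tree tree north   [B -> north]

S ⇒ S B ⇒ T north T B ⇒ three tree tree north T B ⇒ three tree tree north tree tree S B ⇒ three tree tree north tree tree sees B T B ⇒ three tree tree north tree tree sees north T B ⇒ three tree tree north tree tree sees north tree tree S B ⇒ three tree tree north tree tree sees north tree tree tree B ⇒ three tree tree north tree tree sees north tree tree tree north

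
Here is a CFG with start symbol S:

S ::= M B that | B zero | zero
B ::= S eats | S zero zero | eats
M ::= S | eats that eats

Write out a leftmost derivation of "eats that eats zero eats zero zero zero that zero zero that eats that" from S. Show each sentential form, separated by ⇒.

S ⇒ M B that ⇒ S B that ⇒ M B that B that ⇒ eats that eats B that B that ⇒ eats that eats S zero zero that B that ⇒ eats that eats M B that zero zero that B that ⇒ eats that eats S B that zero zero that B that ⇒ eats that eats zero B that zero zero that B that ⇒ eats that eats zero S zero zero that zero zero that B that ⇒ eats that eats zero B zero zero zero that zero zero that B that ⇒ eats that eats zero eats zero zero zero that zero zero that B that ⇒ eats that eats zero eats zero zero zero that zero zero that eats that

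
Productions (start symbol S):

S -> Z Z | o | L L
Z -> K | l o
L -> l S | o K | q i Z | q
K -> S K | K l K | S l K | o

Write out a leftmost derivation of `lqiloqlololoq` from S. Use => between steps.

S => LL   [S -> L L]
LL => lSL   [L -> l S]
lSL => lZZL   [S -> Z Z]
lZZL => lKZL   [Z -> K]
lKZL => lKlKZL   [K -> K l K]
lKlKZL => lSlKlKZL   [K -> S l K]
lSlKlKZL => lLLlKlKZL   [S -> L L]
lLLlKlKZL => lqiZLlKlKZL   [L -> q i Z]
lqiZLlKlKZL => lqiloLlKlKZL   [Z -> l o]
lqiloLlKlKZL => lqiloqlKlKZL   [L -> q]
lqiloqlKlKZL => lqiloqlolKZL   [K -> o]
lqiloqlolKZL => lqiloqloloZL   [K -> o]
lqiloqloloZL => lqiloqlololoL   [Z -> l o]
lqiloqlololoL => lqiloqlololoq   [L -> q]

S => LL => lSL => lZZL => lKZL => lKlKZL => lSlKlKZL => lLLlKlKZL => lqiZLlKlKZL => lqiloLlKlKZL => lqiloqlKlKZL => lqiloqlolKZL => lqiloqloloZL => lqiloqlololoL => lqiloqlololoq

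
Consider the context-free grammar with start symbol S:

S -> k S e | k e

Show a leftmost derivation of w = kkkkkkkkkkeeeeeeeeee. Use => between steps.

S=>kSe=>kkSee=>kkkSeee=>kkkkSeeee=>kkkkkSeeeee=>kkkkkkSeeeeee=>kkkkkkkSeeeeeee=>kkkkkkkkSeeeeeeee=>kkkkkkkkkSeeeeeeeee=>kkkkkkkkkkeeeeeeeeee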